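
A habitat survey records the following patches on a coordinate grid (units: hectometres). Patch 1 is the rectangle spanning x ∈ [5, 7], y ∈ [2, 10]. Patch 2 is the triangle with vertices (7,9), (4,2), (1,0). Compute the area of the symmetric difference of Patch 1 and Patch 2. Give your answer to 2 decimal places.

|Patch 1| = 16, |Patch 2| = 7.5, |Patch 1∩Patch 2| = 1.6667.
|Patch 1 △ Patch 2| = |Patch 1| + |Patch 2| − 2·|Patch 1∩Patch 2| = 16 + 7.5 − 3.3333 = 20.17.

20.17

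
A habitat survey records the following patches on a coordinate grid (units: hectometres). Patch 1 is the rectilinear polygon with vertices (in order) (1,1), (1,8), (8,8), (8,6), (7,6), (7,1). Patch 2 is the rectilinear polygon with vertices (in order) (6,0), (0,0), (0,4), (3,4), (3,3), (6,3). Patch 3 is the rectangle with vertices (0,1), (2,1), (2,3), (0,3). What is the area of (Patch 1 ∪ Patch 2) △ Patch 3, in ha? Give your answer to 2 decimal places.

49.00

|Patch 1 ∪ Patch 2| = 53.
|(Patch 1 ∪ Patch 2) ∩ Patch 3| = 4.
|(Patch 1 ∪ Patch 2) △ Patch 3| = 53 + 4 − 8 = 49.00.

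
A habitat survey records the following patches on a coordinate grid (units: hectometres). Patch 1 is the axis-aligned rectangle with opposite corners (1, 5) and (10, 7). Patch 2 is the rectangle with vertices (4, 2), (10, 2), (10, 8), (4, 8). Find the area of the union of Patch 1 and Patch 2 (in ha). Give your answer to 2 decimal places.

42.00

By inclusion–exclusion:
Individual areas: |Patch 1| = 18, |Patch 2| = 36.
|Patch 1∩Patch 2|: x∈[4,10], y∈[5,7] → 6·2 = 12.
|Patch 1 ∪ Patch 2| = 54 − 12 = 42.00.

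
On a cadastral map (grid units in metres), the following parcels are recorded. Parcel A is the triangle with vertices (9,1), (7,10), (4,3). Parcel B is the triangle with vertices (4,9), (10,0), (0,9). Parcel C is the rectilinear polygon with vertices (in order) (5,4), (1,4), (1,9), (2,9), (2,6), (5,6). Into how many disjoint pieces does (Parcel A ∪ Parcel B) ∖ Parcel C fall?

2

(Parcel A ∪ Parcel B) ∖ Parcel C splits into 2 disjoint pieces (area 28.533, area 0.45).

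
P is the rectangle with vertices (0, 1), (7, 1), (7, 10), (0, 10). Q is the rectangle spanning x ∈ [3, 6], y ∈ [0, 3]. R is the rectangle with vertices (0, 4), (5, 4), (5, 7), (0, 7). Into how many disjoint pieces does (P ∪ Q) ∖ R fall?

1

(P ∪ Q) ∖ R is a single connected region.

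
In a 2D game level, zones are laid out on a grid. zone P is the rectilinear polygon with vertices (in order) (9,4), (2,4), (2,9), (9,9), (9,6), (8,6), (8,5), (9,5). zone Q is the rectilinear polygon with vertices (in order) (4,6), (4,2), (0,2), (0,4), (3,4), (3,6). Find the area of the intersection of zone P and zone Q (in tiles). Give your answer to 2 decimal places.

2.00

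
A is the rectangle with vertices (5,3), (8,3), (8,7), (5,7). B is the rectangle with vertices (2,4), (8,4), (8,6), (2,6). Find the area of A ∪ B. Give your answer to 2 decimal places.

By inclusion–exclusion:
Individual areas: |A| = 12, |B| = 12.
|A∩B|: x∈[5,8], y∈[4,6] → 3·2 = 6.
|A ∪ B| = 24 − 6 = 18.00.

18.00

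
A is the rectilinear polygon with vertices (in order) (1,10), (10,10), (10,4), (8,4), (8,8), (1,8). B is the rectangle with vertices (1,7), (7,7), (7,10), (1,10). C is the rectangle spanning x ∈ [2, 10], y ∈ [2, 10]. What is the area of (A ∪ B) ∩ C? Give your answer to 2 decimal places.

29.00

|A ∪ B| = 32.
|(A ∪ B) ∩ C| = 29.00.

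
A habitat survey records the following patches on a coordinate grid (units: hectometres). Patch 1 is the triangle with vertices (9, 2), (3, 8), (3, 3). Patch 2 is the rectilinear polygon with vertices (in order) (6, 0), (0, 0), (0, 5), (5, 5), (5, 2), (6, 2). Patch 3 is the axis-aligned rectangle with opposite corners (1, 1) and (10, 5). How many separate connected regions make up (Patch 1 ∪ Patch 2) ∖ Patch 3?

2

(Patch 1 ∪ Patch 2) ∖ Patch 3 splits into 2 disjoint pieces (area 4.5, area 10).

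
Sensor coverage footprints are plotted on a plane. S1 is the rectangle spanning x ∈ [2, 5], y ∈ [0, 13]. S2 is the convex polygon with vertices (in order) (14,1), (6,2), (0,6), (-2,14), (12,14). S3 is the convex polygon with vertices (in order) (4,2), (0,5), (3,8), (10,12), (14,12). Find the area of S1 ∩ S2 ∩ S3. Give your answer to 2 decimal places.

The intersection is the polygon with vertices (5,3), (4.8,2.8), (2,4.667), (2,7), (3,8), (5,9.143).
By the shoelace formula its area is 13.61.

13.61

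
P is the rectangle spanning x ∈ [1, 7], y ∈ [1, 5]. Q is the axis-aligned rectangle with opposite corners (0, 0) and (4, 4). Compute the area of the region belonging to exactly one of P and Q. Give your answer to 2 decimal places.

|P∩Q|: x∈[1,4], y∈[1,4] → 3·3 = 9.
|P △ Q| = |P| + |Q| − 2·|P∩Q| = 24 + 16 − 18 = 22.00.

22.00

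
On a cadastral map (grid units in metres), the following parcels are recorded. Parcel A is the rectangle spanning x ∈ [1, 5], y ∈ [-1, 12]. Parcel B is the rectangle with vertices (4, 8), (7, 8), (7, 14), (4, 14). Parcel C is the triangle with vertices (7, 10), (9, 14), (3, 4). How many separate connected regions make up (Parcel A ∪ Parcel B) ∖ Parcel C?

(Parcel A ∪ Parcel B) ∖ Parcel C splits into 2 disjoint pieces (area 63.5333, area 1.3333).

2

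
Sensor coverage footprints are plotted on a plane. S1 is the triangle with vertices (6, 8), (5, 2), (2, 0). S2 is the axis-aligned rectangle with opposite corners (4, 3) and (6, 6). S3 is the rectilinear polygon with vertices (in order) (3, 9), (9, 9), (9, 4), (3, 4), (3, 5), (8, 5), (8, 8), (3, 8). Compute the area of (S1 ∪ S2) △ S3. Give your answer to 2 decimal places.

|S1 ∪ S2| = 10.75.
|(S1 ∪ S2) ∩ S3| = 2.
|(S1 ∪ S2) △ S3| = 10.75 + 15 − 4 = 21.75.

21.75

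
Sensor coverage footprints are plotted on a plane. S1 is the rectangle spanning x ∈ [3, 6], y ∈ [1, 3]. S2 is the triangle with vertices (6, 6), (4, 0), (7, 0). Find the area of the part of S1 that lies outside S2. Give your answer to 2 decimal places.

3.33

|S1| = 6, |S1∩S2| = 2.6667.
|S1 ∖ S2| = |S1| − |S1∩S2| = 6 − 2.6667 = 3.33.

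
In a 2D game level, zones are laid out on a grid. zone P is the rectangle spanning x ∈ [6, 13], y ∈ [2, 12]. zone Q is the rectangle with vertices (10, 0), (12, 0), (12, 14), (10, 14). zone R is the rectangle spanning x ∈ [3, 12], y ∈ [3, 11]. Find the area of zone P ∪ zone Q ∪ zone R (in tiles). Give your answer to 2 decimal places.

102.00

By inclusion–exclusion:
Individual areas: |zone P| = 70, |zone Q| = 28, |zone R| = 72.
|zone P∩zone Q|: x∈[10,12], y∈[2,12] → 2·10 = 20.
|zone P∩zone R|: x∈[6,12], y∈[3,11] → 6·8 = 48.
|zone Q∩zone R|: x∈[10,12], y∈[3,11] → 2·8 = 16.
|zone P∩zone Q∩zone R| = 16.
|zone P ∪ zone Q ∪ zone R| = 170 − 84 + 16 = 102.00.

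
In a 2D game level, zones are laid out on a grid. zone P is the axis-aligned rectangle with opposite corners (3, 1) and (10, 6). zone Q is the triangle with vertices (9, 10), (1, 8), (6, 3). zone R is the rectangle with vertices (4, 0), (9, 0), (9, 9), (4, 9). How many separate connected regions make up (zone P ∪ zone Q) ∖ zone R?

3

(zone P ∪ zone Q) ∖ zone R splits into 3 disjoint pieces (area 5, area 10.125, area 1.7857).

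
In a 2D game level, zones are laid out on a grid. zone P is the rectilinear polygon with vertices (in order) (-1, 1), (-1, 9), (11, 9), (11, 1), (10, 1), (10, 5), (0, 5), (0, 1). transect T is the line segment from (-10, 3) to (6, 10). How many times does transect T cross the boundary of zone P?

The segment meets the boundary at (3.714,9), (-1,6.938).

2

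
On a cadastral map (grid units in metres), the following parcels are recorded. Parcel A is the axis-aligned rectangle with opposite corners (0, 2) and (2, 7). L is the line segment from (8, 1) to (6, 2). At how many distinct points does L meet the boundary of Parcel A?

The segment lies entirely outside Parcel A and never meets its boundary.

0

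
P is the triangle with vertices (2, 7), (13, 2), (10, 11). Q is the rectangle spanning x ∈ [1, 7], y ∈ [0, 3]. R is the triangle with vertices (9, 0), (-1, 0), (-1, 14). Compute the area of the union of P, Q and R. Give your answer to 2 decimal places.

By inclusion–exclusion:
Individual areas: |P| = 42, |Q| = 18, |R| = 70.
|P∩Q| = 0.
|P∩R| = 2.083.
|Q∩R| = 17.9857.
|P∩Q∩R| = 0.
|P ∪ Q ∪ R| = 130 − 20.0687 + 0 = 109.93.

109.93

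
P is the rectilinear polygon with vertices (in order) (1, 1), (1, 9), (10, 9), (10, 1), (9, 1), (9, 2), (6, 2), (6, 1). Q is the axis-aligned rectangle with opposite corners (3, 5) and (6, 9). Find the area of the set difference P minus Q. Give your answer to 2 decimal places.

|P| = 69, |P∩Q| = 12.
|P ∖ Q| = |P| − |P∩Q| = 69 − 12 = 57.00.

57.00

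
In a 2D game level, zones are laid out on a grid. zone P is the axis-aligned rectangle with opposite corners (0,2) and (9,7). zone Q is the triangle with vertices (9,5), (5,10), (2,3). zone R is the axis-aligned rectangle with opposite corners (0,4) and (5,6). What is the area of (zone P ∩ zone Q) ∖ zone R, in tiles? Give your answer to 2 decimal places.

11.69

|zone P ∩ zone Q| = 15.9714.
|(zone P ∩ zone Q) ∩ zone R| = 4.2857.
|(zone P ∩ zone Q) ∖ zone R| = 15.9714 − 4.2857 = 11.69.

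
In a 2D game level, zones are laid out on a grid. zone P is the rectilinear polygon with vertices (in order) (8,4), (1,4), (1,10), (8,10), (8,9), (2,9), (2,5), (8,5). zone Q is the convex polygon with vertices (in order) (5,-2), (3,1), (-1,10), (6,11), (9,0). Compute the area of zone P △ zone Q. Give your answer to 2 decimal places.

59.64

|zone P| = 18, |zone Q| = 73, |zone P∩zone Q| = 15.6818.
|zone P △ zone Q| = |zone P| + |zone Q| − 2·|zone P∩zone Q| = 18 + 73 − 31.3636 = 59.64.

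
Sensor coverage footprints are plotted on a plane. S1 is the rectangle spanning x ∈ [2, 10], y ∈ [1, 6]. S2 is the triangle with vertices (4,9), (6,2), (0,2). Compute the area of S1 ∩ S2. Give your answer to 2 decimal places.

The intersection is the polygon with vertices (4.857,6), (6,2), (2,2), (2,5.5), (2.286,6).
By the shoelace formula its area is 13.64.

13.64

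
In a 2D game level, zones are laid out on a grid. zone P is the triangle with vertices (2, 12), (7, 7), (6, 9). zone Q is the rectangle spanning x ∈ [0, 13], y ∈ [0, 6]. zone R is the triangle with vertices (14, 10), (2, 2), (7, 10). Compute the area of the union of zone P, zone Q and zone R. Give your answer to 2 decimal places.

By inclusion–exclusion:
Individual areas: |zone P| = 2.5, |zone Q| = 78, |zone R| = 28.
|zone P∩zone Q| = 0.
|zone P∩zone R| = 0.4808.
|zone Q∩zone R| = 7.
|zone P∩zone Q∩zone R| = 0.
|zone P ∪ zone Q ∪ zone R| = 108.5 − 7.4808 + 0 = 101.02.

101.02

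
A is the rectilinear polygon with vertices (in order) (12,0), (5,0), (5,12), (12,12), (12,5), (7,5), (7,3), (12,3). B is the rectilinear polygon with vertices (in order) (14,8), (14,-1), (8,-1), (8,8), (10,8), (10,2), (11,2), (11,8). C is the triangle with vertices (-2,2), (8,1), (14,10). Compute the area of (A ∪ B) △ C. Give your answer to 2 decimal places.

|A ∪ B| = 102.
|(A ∪ B) ∩ C| = 29.3.
|(A ∪ B) △ C| = 102 + 48 − 58.6 = 91.40.

91.40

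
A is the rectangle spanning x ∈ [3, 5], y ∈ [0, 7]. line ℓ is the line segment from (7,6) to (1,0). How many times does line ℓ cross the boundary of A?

2

The segment meets the boundary at (3,2), (5,4).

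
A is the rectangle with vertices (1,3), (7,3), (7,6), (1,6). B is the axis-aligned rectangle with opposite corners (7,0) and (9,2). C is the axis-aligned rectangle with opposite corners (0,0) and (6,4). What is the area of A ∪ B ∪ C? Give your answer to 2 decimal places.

By inclusion–exclusion:
Individual areas: |A| = 18, |B| = 4, |C| = 24.
|A∩B| = 0 (no overlap).
|A∩C|: x∈[1,6], y∈[3,4] → 5·1 = 5.
|B∩C| = 0 (no overlap).
|A∩B∩C| = 0.
|A ∪ B ∪ C| = 46 − 5 + 0 = 41.00.

41.00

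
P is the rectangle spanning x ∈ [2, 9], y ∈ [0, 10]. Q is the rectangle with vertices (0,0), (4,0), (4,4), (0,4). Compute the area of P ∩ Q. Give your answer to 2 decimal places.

|P∩Q|: x∈[2,4], y∈[0,4] → 2·4 = 8.

8.00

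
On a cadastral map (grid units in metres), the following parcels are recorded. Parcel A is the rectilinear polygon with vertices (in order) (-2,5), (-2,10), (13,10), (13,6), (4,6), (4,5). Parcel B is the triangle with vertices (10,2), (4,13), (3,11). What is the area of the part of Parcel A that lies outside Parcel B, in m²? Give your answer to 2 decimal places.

60.42

|Parcel A| = 66, |Parcel A∩Parcel B| = 5.5758.
|Parcel A ∖ Parcel B| = |Parcel A| − |Parcel A∩Parcel B| = 66 − 5.5758 = 60.42.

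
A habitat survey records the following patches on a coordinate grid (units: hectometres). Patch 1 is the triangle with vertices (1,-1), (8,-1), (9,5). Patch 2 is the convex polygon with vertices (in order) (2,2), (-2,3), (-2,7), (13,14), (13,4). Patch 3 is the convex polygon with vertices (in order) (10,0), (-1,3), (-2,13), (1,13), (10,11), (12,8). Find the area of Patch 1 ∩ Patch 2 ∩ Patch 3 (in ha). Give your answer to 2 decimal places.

2.37

The intersection is the polygon with vertices (8.703,3.219), (5.96,2.72), (9,5).
By the shoelace formula its area is 2.37.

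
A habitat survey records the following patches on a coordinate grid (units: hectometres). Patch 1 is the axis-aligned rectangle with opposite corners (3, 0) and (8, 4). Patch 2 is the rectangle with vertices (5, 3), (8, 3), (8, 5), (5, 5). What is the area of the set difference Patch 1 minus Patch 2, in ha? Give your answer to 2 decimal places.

17.00

|Patch 1∩Patch 2|: x∈[5,8], y∈[3,4] → 3·1 = 3.
|Patch 1| = 20.
|Patch 1 ∖ Patch 2| = |Patch 1| − |Patch 1∩Patch 2| = 20 − 3 = 17.00.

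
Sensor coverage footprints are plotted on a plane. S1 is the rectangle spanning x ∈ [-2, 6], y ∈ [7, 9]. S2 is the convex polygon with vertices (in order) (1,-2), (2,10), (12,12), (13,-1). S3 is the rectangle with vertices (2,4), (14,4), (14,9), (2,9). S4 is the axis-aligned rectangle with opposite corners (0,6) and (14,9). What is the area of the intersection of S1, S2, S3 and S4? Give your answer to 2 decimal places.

8.00

The intersection is the polygon with vertices (2,7), (2,9), (6,9), (6,7).
By the shoelace formula its area is 8.00.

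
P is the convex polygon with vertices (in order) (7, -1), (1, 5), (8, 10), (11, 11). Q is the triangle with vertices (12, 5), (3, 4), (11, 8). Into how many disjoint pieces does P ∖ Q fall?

P ∖ Q is a single connected region.

1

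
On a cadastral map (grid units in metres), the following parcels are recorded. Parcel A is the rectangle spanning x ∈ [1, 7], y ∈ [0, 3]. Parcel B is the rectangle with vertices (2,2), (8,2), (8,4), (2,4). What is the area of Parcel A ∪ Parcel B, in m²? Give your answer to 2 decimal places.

25.00

By inclusion–exclusion:
Individual areas: |Parcel A| = 18, |Parcel B| = 12.
|Parcel A∩Parcel B|: x∈[2,7], y∈[2,3] → 5·1 = 5.
|Parcel A ∪ Parcel B| = 30 − 5 = 25.00.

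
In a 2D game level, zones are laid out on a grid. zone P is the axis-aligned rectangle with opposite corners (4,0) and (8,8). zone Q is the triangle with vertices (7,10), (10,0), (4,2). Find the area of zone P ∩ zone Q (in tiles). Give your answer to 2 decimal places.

19.65

The intersection is the polygon with vertices (8,0.667), (4,2), (6.25,8), (7.6,8), (8,6.667).
By the shoelace formula its area is 19.65.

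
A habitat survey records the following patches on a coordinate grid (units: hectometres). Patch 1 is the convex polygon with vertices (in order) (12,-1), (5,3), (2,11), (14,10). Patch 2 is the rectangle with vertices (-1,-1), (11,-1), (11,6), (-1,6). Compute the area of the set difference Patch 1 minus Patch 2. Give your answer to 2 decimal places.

|Patch 1| = 89, |Patch 1∩Patch 2| = 29.9732.
|Patch 1 ∖ Patch 2| = |Patch 1| − |Patch 1∩Patch 2| = 89 − 29.9732 = 59.03.

59.03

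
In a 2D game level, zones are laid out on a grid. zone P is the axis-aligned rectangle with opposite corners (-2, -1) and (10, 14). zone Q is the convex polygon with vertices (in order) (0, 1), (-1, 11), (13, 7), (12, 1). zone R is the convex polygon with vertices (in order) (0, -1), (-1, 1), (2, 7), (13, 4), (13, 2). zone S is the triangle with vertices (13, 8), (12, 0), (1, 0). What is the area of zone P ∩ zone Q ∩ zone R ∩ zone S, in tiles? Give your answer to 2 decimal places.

17.80

The intersection is the polygon with vertices (10,4.818), (10,1.308), (8.667,1), (2.5,1), (8.742,5.161).
By the shoelace formula its area is 17.80.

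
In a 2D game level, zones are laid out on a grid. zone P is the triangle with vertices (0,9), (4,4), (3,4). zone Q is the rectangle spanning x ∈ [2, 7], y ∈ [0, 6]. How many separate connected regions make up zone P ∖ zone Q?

1

zone P ∖ zone Q is a single connected region.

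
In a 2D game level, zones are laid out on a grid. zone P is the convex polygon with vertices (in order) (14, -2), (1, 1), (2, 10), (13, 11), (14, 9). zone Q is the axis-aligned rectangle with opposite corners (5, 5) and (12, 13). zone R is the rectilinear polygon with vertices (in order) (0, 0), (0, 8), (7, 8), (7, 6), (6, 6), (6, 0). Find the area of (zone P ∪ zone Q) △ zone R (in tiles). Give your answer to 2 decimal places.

|zone P ∪ zone Q| = 154.3636.
|(zone P ∪ zone Q) ∩ zone R| = 37.1111.
|(zone P ∪ zone Q) △ zone R| = 154.3636 + 50 − 74.2222 = 130.14.

130.14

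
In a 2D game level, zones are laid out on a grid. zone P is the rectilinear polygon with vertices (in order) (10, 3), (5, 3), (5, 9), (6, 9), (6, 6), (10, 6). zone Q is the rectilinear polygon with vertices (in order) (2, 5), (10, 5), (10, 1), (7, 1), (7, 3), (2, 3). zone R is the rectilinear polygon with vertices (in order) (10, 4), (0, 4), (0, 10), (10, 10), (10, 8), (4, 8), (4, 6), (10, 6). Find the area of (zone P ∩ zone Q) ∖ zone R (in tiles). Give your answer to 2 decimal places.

|zone P ∩ zone Q| = 10.
|(zone P ∩ zone Q) ∩ zone R| = 5.
|(zone P ∩ zone Q) ∖ zone R| = 10 − 5 = 5.00.

5.00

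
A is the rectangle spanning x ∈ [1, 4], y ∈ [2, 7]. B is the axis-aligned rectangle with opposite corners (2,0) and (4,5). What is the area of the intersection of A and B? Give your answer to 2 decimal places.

6.00

|A∩B|: x∈[2,4], y∈[2,5] → 2·3 = 6.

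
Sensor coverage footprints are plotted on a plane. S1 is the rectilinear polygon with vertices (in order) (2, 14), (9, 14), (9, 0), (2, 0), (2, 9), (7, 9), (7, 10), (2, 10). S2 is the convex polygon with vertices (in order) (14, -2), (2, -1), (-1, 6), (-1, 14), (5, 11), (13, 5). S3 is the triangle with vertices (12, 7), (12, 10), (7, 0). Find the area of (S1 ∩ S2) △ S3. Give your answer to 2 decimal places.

73.52

|S1 ∩ S2| = 68.4167.
|(S1 ∩ S2) ∩ S3| = 1.2.
|(S1 ∩ S2) △ S3| = 68.4167 + 7.5 − 2.4 = 73.52.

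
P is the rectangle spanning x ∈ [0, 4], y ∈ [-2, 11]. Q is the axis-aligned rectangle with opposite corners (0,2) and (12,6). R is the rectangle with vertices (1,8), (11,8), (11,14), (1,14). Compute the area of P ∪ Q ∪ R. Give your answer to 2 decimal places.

135.00

By inclusion–exclusion:
Individual areas: |P| = 52, |Q| = 48, |R| = 60.
|P∩Q|: x∈[0,4], y∈[2,6] → 4·4 = 16.
|P∩R|: x∈[1,4], y∈[8,11] → 3·3 = 9.
|Q∩R| = 0 (no overlap).
|P∩Q∩R| = 0.
|P ∪ Q ∪ R| = 160 − 25 + 0 = 135.00.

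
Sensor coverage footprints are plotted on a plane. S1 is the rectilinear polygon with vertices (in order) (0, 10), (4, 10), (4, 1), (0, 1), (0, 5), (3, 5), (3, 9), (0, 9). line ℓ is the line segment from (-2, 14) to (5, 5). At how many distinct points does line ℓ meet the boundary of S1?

The segment meets the boundary at (3,7.571), (4,6.286), (1.111,10), (1.889,9).

4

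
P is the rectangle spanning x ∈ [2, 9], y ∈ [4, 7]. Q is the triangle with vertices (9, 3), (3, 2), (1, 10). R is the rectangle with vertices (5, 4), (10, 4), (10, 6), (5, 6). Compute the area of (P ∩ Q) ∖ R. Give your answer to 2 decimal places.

8.50

|P ∩ Q| = 11.9286.
|(P ∩ Q) ∩ R| = 3.4286.
|(P ∩ Q) ∖ R| = 11.9286 − 3.4286 = 8.50.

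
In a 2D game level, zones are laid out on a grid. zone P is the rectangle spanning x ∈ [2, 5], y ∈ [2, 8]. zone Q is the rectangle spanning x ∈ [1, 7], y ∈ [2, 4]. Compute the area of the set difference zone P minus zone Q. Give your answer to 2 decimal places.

12.00

|zone P∩zone Q|: x∈[2,5], y∈[2,4] → 3·2 = 6.
|zone P| = 18.
|zone P ∖ zone Q| = |zone P| − |zone P∩zone Q| = 18 − 6 = 12.00.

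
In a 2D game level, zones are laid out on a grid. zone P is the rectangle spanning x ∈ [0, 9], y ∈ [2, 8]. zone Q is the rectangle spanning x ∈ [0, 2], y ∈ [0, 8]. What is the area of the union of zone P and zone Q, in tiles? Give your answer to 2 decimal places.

By inclusion–exclusion:
Individual areas: |zone P| = 54, |zone Q| = 16.
|zone P∩zone Q|: x∈[0,2], y∈[2,8] → 2·6 = 12.
|zone P ∪ zone Q| = 70 − 12 = 58.00.

58.00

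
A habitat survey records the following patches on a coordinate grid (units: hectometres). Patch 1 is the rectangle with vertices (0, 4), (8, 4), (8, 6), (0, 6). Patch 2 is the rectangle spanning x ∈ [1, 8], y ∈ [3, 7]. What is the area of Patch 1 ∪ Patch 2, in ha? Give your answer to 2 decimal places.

30.00

By inclusion–exclusion:
Individual areas: |Patch 1| = 16, |Patch 2| = 28.
|Patch 1∩Patch 2|: x∈[1,8], y∈[4,6] → 7·2 = 14.
|Patch 1 ∪ Patch 2| = 44 − 14 = 30.00.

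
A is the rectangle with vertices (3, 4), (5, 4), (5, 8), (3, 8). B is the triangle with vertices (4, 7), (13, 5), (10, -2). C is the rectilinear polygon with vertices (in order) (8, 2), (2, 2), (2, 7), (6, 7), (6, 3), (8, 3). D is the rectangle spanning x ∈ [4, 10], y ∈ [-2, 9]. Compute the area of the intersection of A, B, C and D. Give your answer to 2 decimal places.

0.64

The intersection is the polygon with vertices (5,6.778), (5,5.5), (4,7).
By the shoelace formula its area is 0.64.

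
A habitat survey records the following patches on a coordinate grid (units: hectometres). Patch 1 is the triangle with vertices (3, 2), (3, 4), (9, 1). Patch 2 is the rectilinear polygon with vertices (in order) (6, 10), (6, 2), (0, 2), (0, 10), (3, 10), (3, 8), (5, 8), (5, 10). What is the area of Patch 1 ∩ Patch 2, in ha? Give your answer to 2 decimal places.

The intersection is the polygon with vertices (3,4), (6,2.5), (6,2), (3,2).
By the shoelace formula its area is 3.75.

3.75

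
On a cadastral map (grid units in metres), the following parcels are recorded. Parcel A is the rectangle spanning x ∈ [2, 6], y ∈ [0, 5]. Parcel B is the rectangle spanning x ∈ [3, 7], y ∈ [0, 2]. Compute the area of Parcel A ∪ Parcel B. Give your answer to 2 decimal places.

By inclusion–exclusion:
Individual areas: |Parcel A| = 20, |Parcel B| = 8.
|Parcel A∩Parcel B|: x∈[3,6], y∈[0,2] → 3·2 = 6.
|Parcel A ∪ Parcel B| = 28 − 6 = 22.00.

22.00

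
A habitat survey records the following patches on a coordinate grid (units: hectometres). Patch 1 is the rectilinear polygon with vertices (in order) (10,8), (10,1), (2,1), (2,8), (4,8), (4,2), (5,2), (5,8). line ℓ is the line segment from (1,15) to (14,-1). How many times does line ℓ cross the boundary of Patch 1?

The segment meets the boundary at (10,3.923), (6.688,8).

2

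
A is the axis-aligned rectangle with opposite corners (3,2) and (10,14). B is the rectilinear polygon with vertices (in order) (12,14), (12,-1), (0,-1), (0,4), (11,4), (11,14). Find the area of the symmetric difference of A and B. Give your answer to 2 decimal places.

126.00

|A| = 84, |B| = 70, |A∩B| = 14.
|A △ B| = |A| + |B| − 2·|A∩B| = 84 + 70 − 28 = 126.00.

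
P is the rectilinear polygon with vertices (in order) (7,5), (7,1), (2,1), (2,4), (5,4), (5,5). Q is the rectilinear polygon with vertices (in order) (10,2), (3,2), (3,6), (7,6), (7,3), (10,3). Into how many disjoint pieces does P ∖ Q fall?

P ∖ Q is a single connected region.

1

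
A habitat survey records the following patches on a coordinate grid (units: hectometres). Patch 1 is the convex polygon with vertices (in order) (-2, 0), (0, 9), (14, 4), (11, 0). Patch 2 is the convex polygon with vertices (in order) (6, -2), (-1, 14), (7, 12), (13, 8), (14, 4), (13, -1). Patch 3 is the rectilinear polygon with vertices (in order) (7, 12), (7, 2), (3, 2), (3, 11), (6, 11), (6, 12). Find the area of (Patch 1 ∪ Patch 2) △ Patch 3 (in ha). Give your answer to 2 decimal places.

|Patch 1 ∪ Patch 2| = 174.1078.
|(Patch 1 ∪ Patch 2) ∩ Patch 3| = 37.
|(Patch 1 ∪ Patch 2) △ Patch 3| = 174.1078 + 37 − 74 = 137.11.

137.11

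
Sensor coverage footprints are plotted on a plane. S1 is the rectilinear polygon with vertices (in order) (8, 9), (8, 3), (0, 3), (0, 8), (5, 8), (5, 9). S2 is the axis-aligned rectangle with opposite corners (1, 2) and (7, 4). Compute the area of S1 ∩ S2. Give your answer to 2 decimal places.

The intersection is the polygon with vertices (1,3), (1,4), (7,4), (7,3).
By the shoelace formula its area is 6.00.

6.00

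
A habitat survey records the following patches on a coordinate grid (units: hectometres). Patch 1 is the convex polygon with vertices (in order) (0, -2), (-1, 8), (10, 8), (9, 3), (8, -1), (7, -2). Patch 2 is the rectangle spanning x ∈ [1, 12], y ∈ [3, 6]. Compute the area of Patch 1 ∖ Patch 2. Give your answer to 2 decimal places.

|Patch 1| = 94, |Patch 1∩Patch 2| = 24.9.
|Patch 1 ∖ Patch 2| = |Patch 1| − |Patch 1∩Patch 2| = 94 − 24.9 = 69.10.

69.10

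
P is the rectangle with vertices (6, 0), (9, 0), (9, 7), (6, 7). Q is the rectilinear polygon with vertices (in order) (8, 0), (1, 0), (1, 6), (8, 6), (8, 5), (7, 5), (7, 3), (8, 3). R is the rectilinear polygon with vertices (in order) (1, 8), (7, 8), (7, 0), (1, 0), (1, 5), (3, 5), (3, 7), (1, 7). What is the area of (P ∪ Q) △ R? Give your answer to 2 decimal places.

25.00

|P ∪ Q| = 51.
|(P ∪ Q) ∩ R| = 35.
|(P ∪ Q) △ R| = 51 + 44 − 70 = 25.00.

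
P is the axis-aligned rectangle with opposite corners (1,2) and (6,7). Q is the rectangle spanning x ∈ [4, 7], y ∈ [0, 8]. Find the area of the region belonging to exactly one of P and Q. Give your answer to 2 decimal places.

29.00

|P∩Q|: x∈[4,6], y∈[2,7] → 2·5 = 10.
|P △ Q| = |P| + |Q| − 2·|P∩Q| = 25 + 24 − 20 = 29.00.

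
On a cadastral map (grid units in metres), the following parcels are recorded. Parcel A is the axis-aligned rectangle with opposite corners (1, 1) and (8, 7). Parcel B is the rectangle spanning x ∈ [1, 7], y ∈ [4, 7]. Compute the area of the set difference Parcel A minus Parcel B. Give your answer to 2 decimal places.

24.00

|Parcel A∩Parcel B|: x∈[1,7], y∈[4,7] → 6·3 = 18.
|Parcel A| = 42.
|Parcel A ∖ Parcel B| = |Parcel A| − |Parcel A∩Parcel B| = 42 − 18 = 24.00.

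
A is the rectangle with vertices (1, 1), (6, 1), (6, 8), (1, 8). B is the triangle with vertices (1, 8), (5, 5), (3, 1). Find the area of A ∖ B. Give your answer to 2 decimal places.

24.00

|A| = 35, |A∩B| = 11.
|A ∖ B| = |A| − |A∩B| = 35 − 11 = 24.00.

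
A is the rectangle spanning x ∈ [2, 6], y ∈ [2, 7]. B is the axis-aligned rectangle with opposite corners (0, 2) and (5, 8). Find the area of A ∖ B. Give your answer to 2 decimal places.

5.00

|A∩B|: x∈[2,5], y∈[2,7] → 3·5 = 15.
|A| = 20.
|A ∖ B| = |A| − |A∩B| = 20 − 15 = 5.00.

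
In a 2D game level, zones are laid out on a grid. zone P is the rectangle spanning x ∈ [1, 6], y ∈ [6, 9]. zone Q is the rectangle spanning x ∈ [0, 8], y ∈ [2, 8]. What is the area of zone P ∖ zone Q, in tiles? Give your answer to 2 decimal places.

5.00

|zone P∩zone Q|: x∈[1,6], y∈[6,8] → 5·2 = 10.
|zone P| = 15.
|zone P ∖ zone Q| = |zone P| − |zone P∩zone Q| = 15 − 10 = 5.00.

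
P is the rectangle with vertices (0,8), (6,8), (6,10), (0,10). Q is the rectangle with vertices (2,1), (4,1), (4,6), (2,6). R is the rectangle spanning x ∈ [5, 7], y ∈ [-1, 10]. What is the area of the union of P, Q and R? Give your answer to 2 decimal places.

By inclusion–exclusion:
Individual areas: |P| = 12, |Q| = 10, |R| = 22.
|P∩Q| = 0 (no overlap).
|P∩R|: x∈[5,6], y∈[8,10] → 1·2 = 2.
|Q∩R| = 0 (no overlap).
|P∩Q∩R| = 0.
|P ∪ Q ∪ R| = 44 − 2 + 0 = 42.00.

42.00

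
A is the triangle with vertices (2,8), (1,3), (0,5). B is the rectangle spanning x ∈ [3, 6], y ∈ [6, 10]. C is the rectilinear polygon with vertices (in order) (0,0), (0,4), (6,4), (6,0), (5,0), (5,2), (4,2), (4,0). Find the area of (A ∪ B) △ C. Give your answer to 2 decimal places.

|A ∪ B| = 15.5.
|(A ∪ B) ∩ C| = 0.35.
|(A ∪ B) △ C| = 15.5 + 22 − 0.7 = 36.80.

36.80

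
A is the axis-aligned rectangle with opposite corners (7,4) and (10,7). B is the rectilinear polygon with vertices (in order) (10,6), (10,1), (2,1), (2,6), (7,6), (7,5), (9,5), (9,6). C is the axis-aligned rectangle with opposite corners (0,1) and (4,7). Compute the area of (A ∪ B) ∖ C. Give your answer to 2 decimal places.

33.00

|A ∪ B| = 43.
|(A ∪ B) ∩ C| = 10.
|(A ∪ B) ∖ C| = 43 − 10 = 33.00.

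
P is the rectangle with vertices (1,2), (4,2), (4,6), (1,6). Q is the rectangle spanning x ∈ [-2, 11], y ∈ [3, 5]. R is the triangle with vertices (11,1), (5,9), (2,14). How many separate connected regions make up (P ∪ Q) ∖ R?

2

(P ∪ Q) ∖ R splits into 2 disjoint pieces (area 27.5, area 4.1538).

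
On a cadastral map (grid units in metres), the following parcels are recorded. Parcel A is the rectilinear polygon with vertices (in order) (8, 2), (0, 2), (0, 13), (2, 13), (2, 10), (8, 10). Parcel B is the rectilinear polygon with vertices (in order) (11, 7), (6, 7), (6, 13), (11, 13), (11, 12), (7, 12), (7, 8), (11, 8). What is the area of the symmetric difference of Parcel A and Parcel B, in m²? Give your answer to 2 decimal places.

|Parcel A| = 70, |Parcel B| = 14, |Parcel A∩Parcel B| = 4.
|Parcel A △ Parcel B| = |Parcel A| + |Parcel B| − 2·|Parcel A∩Parcel B| = 70 + 14 − 8 = 76.00.

76.00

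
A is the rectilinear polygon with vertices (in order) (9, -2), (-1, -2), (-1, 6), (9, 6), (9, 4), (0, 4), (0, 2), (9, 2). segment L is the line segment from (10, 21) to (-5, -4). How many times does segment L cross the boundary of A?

The segment meets the boundary at (-1,2.667), (1,6).

2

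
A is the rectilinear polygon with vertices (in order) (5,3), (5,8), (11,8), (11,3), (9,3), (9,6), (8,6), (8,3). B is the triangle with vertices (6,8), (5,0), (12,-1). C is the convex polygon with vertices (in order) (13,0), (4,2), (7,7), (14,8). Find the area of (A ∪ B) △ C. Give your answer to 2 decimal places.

|A ∪ B| = 46.8542.
|(A ∪ B) ∩ C| = 28.9404.
|(A ∪ B) △ C| = 46.8542 + 53 − 57.8808 = 41.97.

41.97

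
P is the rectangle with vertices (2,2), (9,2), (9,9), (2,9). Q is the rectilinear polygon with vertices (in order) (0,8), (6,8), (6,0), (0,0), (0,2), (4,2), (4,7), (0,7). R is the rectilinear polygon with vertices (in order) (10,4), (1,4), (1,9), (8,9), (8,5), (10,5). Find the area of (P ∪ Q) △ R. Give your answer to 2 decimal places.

|P ∪ Q| = 63.
|(P ∪ Q) ∩ R| = 32.
|(P ∪ Q) △ R| = 63 + 37 − 64 = 36.00.

36.00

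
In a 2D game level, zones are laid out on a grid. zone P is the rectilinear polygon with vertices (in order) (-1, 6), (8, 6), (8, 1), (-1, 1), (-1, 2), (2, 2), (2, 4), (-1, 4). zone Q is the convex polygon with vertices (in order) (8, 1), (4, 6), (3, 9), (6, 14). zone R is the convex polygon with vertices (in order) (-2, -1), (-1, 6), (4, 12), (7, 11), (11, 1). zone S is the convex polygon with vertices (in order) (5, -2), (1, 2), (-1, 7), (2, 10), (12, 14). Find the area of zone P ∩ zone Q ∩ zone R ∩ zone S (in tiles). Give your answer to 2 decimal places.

The intersection is the polygon with vertices (4,6), (7.231,6), (7.561,3.854), (6.909,2.364).
By the shoelace formula its area is 6.82.

6.82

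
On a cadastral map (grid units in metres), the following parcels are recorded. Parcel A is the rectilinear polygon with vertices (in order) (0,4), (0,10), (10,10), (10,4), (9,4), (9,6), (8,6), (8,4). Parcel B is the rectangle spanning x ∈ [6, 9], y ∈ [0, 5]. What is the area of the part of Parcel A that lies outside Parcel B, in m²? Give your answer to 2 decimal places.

56.00

|Parcel A| = 58, |Parcel A∩Parcel B| = 2.
|Parcel A ∖ Parcel B| = |Parcel A| − |Parcel A∩Parcel B| = 58 − 2 = 56.00.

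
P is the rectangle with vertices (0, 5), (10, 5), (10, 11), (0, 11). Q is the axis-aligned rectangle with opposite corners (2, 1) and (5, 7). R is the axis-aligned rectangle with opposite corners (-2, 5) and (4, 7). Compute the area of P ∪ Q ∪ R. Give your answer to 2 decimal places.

76.00

By inclusion–exclusion:
Individual areas: |P| = 60, |Q| = 18, |R| = 12.
|P∩Q|: x∈[2,5], y∈[5,7] → 3·2 = 6.
|P∩R|: x∈[0,4], y∈[5,7] → 4·2 = 8.
|Q∩R|: x∈[2,4], y∈[5,7] → 2·2 = 4.
|P∩Q∩R| = 4.
|P ∪ Q ∪ R| = 90 − 18 + 4 = 76.00.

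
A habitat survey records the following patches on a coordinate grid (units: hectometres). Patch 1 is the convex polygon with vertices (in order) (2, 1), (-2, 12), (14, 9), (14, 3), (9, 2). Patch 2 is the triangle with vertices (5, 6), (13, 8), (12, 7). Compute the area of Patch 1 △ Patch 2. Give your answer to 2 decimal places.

116.00

|Patch 1| = 119, |Patch 2| = 3, |Patch 1∩Patch 2| = 3.
|Patch 1 △ Patch 2| = |Patch 1| + |Patch 2| − 2·|Patch 1∩Patch 2| = 119 + 3 − 6 = 116.00.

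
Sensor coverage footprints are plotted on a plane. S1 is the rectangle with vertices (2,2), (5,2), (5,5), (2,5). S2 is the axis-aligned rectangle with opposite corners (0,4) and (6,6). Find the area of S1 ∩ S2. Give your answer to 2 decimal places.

|S1∩S2|: x∈[2,5], y∈[4,5] → 3·1 = 3.

3.00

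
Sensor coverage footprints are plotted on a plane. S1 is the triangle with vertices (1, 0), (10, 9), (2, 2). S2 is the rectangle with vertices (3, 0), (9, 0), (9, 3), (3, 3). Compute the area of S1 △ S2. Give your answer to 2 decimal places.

|S1| = 4.5, |S2| = 18, |S1∩S2| = 0.4911.
|S1 △ S2| = |S1| + |S2| − 2·|S1∩S2| = 4.5 + 18 − 0.9821 = 21.52.

21.52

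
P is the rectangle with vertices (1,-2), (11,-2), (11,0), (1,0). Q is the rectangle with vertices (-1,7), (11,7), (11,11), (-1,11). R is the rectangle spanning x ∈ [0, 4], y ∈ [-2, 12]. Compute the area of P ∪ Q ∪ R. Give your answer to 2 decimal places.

102.00

By inclusion–exclusion:
Individual areas: |P| = 20, |Q| = 48, |R| = 56.
|P∩Q| = 0 (no overlap).
|P∩R|: x∈[1,4], y∈[-2,0] → 3·2 = 6.
|Q∩R|: x∈[0,4], y∈[7,11] → 4·4 = 16.
|P∩Q∩R| = 0.
|P ∪ Q ∪ R| = 124 − 22 + 0 = 102.00.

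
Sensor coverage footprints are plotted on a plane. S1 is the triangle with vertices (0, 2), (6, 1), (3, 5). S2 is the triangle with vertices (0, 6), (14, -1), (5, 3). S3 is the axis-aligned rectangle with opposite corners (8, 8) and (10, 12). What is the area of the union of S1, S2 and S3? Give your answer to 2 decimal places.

21.60

By inclusion–exclusion:
Individual areas: |S1| = 10.5, |S2| = 3.5, |S3| = 8.
|S1∩S2| = 0.403.
|S1∩S3| = 0.
|S2∩S3| = 0.
|S1∩S2∩S3| = 0.
|S1 ∪ S2 ∪ S3| = 22 − 0.403 + 0 = 21.60.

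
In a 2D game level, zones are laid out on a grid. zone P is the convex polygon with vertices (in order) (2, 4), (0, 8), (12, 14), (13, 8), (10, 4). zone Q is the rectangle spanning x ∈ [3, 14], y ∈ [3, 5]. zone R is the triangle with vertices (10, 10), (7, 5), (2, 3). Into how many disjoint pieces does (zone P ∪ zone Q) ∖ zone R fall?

(zone P ∪ zone Q) ∖ zone R is a single connected region.

1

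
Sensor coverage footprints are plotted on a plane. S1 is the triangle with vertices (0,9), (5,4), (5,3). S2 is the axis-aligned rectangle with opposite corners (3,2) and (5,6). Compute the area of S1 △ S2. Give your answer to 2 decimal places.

7.30

|S1| = 2.5, |S2| = 8, |S1∩S2| = 1.6.
|S1 △ S2| = |S1| + |S2| − 2·|S1∩S2| = 2.5 + 8 − 3.2 = 7.30.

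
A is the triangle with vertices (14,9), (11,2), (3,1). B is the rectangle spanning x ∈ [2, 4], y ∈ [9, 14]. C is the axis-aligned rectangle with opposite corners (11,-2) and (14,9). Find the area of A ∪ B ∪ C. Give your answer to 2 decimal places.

By inclusion–exclusion:
Individual areas: |A| = 26.5, |B| = 10, |C| = 33.
|A∩B| = 0.
|A∩C| = 7.2273.
|B∩C| = 0 (no overlap).
|A∩B∩C| = 0.
|A ∪ B ∪ C| = 69.5 − 7.2273 + 0 = 62.27.

62.27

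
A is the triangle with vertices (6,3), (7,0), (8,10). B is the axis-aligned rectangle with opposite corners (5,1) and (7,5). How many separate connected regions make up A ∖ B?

1

A ∖ B is a single connected region.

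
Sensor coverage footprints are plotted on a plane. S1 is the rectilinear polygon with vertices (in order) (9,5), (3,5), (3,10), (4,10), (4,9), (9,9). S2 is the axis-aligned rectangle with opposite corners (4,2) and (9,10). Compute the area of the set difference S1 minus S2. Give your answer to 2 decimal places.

|S1| = 25, |S1∩S2| = 20.
|S1 ∖ S2| = |S1| − |S1∩S2| = 25 − 20 = 5.00.

5.00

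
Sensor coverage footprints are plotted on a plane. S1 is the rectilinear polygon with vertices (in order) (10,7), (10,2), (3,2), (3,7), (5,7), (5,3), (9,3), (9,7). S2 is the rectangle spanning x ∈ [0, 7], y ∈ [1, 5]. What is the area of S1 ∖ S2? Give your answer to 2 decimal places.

|S1| = 19, |S1∩S2| = 8.
|S1 ∖ S2| = |S1| − |S1∩S2| = 19 − 8 = 11.00.

11.00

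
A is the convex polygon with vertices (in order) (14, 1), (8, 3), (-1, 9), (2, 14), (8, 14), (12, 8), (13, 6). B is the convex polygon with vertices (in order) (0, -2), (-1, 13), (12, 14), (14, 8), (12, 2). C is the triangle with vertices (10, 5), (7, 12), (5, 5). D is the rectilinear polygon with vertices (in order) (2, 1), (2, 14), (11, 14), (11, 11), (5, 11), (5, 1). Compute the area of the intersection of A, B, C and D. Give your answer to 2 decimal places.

0.36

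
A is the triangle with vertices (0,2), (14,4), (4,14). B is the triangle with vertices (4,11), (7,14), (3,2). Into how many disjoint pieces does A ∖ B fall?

2

A ∖ B splits into 2 disjoint pieces (area 21.0968, area 48.05).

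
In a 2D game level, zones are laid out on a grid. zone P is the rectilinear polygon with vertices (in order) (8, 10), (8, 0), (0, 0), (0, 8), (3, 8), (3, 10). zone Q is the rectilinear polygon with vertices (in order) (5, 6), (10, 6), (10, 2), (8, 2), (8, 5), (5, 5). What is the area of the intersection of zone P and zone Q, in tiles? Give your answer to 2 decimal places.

3.00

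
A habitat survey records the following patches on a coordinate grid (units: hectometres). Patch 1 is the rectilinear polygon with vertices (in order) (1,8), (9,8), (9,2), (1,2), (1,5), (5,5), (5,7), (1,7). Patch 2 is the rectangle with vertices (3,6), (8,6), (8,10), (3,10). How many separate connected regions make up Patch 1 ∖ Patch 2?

2

Patch 1 ∖ Patch 2 splits into 2 disjoint pieces (area 2, area 30).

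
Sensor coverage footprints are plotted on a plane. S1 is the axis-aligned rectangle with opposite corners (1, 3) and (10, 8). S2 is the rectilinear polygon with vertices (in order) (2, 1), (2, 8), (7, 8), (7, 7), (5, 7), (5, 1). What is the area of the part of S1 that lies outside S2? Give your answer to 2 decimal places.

|S1| = 45, |S1∩S2| = 17.
|S1 ∖ S2| = |S1| − |S1∩S2| = 45 − 17 = 28.00.

28.00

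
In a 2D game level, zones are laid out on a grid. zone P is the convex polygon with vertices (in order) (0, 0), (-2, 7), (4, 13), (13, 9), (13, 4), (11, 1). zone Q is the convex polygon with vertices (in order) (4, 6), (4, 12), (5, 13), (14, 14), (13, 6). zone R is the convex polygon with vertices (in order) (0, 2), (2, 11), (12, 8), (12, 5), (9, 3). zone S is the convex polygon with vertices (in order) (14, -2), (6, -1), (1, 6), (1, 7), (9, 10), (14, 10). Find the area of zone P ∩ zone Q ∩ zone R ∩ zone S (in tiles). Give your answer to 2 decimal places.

21.77

The intersection is the polygon with vertices (4,8.125), (7.37,9.389), (12,8), (12,6), (4,6).
By the shoelace formula its area is 21.77.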